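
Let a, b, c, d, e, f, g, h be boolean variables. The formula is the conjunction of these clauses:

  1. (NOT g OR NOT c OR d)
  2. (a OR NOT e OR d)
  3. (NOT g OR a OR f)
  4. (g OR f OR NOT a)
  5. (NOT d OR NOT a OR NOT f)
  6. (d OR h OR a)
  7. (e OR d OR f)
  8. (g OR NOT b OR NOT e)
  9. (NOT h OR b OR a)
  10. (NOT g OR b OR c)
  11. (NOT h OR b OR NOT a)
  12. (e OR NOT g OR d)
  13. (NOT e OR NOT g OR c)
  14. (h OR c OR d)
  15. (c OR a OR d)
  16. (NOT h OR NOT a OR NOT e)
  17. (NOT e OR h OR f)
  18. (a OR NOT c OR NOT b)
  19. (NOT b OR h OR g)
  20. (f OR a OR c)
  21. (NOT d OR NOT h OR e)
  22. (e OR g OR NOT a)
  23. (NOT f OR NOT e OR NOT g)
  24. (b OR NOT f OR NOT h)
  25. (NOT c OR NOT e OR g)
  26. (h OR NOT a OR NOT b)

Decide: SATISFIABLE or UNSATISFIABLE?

Set a = False and propagate.
The remaining clauses are satisfied by b = False, c = True, d = True, e = False, f = True, g = False, h = False.
Every clause has at least one true literal under this assignment.
So a=F, b=F, c=T, d=T, e=F, f=T, g=F, h=F is a satisfying assignment.

SATISFIABLE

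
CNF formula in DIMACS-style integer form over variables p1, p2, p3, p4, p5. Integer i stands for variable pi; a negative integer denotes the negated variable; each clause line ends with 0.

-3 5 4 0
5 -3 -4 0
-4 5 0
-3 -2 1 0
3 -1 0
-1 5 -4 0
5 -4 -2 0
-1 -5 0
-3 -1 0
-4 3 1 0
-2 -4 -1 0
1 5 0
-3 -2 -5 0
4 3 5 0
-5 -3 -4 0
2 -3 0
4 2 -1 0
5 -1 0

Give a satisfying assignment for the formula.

p1=F, p2=F, p3=F, p4=F, p5=T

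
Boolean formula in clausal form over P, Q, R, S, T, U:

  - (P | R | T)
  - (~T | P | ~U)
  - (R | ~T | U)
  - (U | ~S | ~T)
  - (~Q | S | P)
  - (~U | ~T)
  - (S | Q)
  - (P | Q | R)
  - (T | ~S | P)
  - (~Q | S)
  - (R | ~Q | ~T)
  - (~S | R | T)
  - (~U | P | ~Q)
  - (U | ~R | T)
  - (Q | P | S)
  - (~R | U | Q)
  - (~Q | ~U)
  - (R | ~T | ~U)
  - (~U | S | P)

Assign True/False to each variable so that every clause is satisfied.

P=T, Q=F, R=T, S=T, T=F, U=T

P occurs only positively in the remaining clauses — set P = True.
Branch on Q: take Q = False.
  then S is forced to True.
Try R = True.
  then U is forced to True.
  then T is forced to False.
Every clause has at least one true literal under this assignment.
Check each clause:
  1. (R | T | P) — P is true.
  2. (P | ~T | ~U) — P is true.
  3. (U | ~T | R) — R is true.
  4. (~T | U | ~S) — ~T is true.
  5. (~Q | S | P) — P is true.
  6. (~T | ~U) — ~T is true.
  7. (S | Q) — S is true.
  8. (R | Q | P) — P is true.
  9. (~S | T | P) — P is true.
  10. (~Q | S) — S is true.
  11. (~T | ~Q | R) — R is true.
  12. (R | ~S | T) — R is true.
  13. (P | ~Q | ~U) — P is true.
  14. (U | ~R | T) — U is true.
  15. (P | Q | S) — P is true.
  16. (U | Q | ~R) — U is true.
  17. (~Q | ~U) — ~Q is true.
  18. (~U | ~T | R) — R is true.
  19. (~U | S | P) — P is true.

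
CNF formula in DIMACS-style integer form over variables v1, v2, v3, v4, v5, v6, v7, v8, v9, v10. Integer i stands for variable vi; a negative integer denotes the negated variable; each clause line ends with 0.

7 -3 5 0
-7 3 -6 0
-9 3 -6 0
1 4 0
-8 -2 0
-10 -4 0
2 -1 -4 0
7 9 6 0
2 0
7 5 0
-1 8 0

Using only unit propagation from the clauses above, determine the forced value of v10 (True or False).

(v2) is a unit clause: v2 = True.
(~v8 | ~v2) with v2 = True leaves only ~v8, so v8 = False.
In (v8 | ~v1), v8 is now false; ~v1 must hold, so v1 = False.
(v4 | v1): since v1 = False, the clause reduces to (v4). v4 = True.
(~v10 | ~v4): since v4 = True, the clause reduces to (~v10). v10 = False.

False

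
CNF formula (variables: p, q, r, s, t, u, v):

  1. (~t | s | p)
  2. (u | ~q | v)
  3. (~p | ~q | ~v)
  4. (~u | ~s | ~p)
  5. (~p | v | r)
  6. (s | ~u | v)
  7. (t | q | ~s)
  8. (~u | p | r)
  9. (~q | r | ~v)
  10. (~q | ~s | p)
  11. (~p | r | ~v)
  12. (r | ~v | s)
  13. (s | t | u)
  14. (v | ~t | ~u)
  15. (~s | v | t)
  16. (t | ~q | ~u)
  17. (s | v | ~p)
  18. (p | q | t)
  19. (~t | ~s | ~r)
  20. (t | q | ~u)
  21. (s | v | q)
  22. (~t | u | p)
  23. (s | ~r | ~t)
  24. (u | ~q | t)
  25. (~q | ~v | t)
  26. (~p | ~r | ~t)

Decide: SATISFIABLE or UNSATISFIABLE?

UNSATISFIABLE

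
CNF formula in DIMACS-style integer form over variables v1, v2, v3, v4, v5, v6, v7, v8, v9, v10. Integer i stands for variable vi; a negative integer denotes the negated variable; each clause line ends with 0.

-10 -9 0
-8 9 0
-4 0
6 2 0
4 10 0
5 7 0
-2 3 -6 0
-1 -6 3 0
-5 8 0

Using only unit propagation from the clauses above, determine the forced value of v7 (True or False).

(~v4) is a unit clause: v4 = False.
From (v4 \/ v10) and v4 = False: v10 = True.
(~v9 \/ ~v10) with v10 = True leaves only ~v9, so v9 = False.
(~v8 \/ v9) with v9 = False leaves only ~v8, so v8 = False.
(~v5 \/ v8): since v8 = False, the clause reduces to (~v5). v5 = False.
In (v5 \/ v7), v5 is now false; v7 must hold, so v7 = True.

True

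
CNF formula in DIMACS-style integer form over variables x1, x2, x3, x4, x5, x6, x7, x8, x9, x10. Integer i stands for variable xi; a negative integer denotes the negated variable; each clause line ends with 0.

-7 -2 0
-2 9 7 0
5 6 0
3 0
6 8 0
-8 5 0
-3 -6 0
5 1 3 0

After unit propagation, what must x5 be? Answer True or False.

(x3) stands alone — x3 = True.
(~x3 \/ ~x6): since x3 = True, the clause reduces to (~x6). x6 = False.
From (x6 \/ x5) and x6 = False: x5 = True.

True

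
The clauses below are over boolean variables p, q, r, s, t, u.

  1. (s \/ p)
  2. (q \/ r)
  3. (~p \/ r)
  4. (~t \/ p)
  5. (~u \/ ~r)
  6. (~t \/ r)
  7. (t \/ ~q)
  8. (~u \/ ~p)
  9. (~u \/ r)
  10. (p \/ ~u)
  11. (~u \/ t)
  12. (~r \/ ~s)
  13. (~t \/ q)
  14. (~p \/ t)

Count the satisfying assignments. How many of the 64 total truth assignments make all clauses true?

1

The models are:
  p=T q=T r=T s=F t=T u=F
Count: 1.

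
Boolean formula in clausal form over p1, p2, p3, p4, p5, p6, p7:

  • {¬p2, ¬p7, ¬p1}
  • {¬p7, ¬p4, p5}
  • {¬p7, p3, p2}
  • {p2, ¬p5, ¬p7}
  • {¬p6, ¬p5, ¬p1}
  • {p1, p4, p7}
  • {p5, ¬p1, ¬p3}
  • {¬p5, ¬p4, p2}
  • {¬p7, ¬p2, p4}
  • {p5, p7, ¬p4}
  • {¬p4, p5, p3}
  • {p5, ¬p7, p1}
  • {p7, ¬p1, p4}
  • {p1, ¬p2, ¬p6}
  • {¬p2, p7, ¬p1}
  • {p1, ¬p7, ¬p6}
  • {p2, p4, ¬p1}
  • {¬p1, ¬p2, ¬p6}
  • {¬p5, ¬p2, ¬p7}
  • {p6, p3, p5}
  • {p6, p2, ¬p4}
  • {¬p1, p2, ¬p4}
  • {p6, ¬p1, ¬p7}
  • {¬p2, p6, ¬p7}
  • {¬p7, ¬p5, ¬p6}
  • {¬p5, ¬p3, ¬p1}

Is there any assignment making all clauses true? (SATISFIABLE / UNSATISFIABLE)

Set p1 = False and propagate.
Branch on p2: take p2 = True.
  then p6 is forced to False.
  then p7 is forced to False.
  then p4 is forced to True.
  then p5 is forced to True.
p3 is now unconstrained; take p3 = True.
Every clause has at least one true literal under this assignment.
So p1=False, p2=True, p3=True, p4=True, p5=True, p6=False, p7=False is a satisfying assignment.

SATISFIABLE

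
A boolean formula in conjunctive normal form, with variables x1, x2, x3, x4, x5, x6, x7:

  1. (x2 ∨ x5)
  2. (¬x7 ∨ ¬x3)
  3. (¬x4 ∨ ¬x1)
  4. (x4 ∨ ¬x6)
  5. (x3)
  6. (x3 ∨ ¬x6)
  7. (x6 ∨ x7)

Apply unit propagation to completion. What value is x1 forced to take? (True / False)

False

(x3) stands alone — x3 = True.
From (¬x7 ∨ ¬x3) and x3 = True: x7 = False.
(x7 ∨ x6) with x7 = False leaves only x6, so x6 = True.
From (¬x6 ∨ x4) and x6 = True: x4 = True.
(¬x4 ∨ ¬x1): since x4 = True, the clause reduces to (¬x1). x1 = False.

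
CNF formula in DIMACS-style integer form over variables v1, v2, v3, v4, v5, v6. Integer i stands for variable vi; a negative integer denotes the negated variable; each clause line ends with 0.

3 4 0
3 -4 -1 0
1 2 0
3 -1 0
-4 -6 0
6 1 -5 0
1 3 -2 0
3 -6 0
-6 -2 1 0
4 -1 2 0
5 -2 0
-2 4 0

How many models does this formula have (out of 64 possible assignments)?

3

Satisfying assignments:
  v1=1 v2=0 v3=1 v4=1 v5=0 v6=0
  v1=1 v2=0 v3=1 v4=1 v5=1 v6=0
  v1=1 v2=1 v3=1 v4=1 v5=1 v6=0
Count: 3.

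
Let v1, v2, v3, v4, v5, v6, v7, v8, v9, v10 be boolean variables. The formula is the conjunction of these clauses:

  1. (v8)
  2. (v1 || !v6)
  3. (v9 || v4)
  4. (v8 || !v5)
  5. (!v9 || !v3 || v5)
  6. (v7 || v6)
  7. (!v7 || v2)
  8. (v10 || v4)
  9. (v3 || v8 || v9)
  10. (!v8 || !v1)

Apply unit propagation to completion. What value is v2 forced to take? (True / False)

Unit clause (v8) sets v8 = True.
(!v8 || !v1) with v8 = True leaves only !v1, so v1 = False.
In (v1 || !v6), v1 is now false; !v6 must hold, so v6 = False.
(v7 || v6): since v6 = False, the clause reduces to (v7). v7 = True.
From (!v7 || v2) and v7 = True: v2 = True.

True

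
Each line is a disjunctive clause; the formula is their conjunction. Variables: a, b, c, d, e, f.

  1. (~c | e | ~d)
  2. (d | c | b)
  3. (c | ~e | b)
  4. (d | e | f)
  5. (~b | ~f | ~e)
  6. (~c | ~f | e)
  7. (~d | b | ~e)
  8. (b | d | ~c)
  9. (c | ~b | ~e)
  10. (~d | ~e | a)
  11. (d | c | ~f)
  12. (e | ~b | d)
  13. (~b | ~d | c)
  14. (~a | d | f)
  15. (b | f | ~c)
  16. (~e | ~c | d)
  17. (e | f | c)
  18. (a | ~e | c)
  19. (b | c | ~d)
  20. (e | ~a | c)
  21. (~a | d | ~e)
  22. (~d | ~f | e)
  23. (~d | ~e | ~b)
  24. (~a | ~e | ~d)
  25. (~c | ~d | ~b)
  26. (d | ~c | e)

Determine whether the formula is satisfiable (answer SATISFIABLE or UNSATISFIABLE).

d = True:
  e = True:
    propagation gives b=True; an empty clause results — contradiction.
  e = False:
    propagation gives c=False, b=False; an empty clause results — contradiction.
d = False:
  c = True:
    propagation gives b=True, e=True; an empty clause results — contradiction.
  c = False:
    propagation gives b=True, e=False; an empty clause results — contradiction.
Every branch closes, so no satisfying assignment exists.

UNSATISFIABLE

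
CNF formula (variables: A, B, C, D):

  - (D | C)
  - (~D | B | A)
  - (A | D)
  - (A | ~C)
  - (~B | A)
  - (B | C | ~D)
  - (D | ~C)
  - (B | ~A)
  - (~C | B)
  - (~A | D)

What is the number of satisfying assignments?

The models are:
  A=1 B=1 C=0 D=1
  A=1 B=1 C=1 D=1
That's 2 in total.

2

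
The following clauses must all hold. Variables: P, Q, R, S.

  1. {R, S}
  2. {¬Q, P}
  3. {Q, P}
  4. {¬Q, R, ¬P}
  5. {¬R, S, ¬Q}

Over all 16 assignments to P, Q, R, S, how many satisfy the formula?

The models are:
  P=T Q=F R=F S=T
  P=T Q=F R=T S=F
  P=T Q=F R=T S=T
  P=T Q=T R=T S=T
Count: 4.

4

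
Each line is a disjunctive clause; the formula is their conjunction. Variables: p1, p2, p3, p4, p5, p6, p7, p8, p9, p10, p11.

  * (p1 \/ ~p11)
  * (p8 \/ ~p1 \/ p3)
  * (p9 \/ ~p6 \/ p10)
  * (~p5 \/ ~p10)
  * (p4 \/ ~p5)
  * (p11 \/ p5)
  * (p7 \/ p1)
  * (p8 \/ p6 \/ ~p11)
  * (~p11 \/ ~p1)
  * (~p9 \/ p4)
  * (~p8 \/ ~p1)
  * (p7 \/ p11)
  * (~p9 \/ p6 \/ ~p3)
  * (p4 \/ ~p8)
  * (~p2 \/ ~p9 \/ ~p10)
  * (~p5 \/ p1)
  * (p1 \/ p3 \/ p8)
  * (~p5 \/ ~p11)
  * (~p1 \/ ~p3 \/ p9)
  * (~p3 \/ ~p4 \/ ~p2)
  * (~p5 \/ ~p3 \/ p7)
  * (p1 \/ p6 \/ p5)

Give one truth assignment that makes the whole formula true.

Pure literal: p2 appears only negated; assign p2 = False.
p7 occurs only positively in the remaining clauses — set p7 = True.
Try p1 = True.
  then p11 is forced to False.
  then p5 is forced to True.
  then p10 is forced to False.
  then p4 is forced to True.
  then p8 is forced to False.
  then p3 is forced to True.
  then p9 is forced to True.
  then p6 is forced to True.
Check each clause:
  1. (~p11 \/ p1) — p1 is true.
  2. (p3 \/ p8 \/ ~p1) — p3 is true.
  3. (~p6 \/ p10 \/ p9) — p9 is true.
  4. (~p5 \/ ~p10) — ~p10 is true.
  5. (~p5 \/ p4) — p4 is true.
  6. (p5 \/ p11) — p5 is true.
  7. (p7 \/ p1) — p1 is true.
  8. (p8 \/ p6 \/ ~p11) — ~p11 is true.
  9. (~p11 \/ ~p1) — ~p11 is true.
  10. (p4 \/ ~p9) — p4 is true.
  11. (~p1 \/ ~p8) — ~p8 is true.
  12. (p7 \/ p11) — p7 is true.
  13. (~p3 \/ ~p9 \/ p6) — p6 is true.
  14. (~p8 \/ p4) — ~p8 is true.
  15. (~p2 \/ ~p10 \/ ~p9) — ~p10 is true.
  16. (~p5 \/ p1) — p1 is true.
  17. (p1 \/ p8 \/ p3) — p1 is true.
  18. (~p5 \/ ~p11) — ~p11 is true.
  19. (p9 \/ ~p3 \/ ~p1) — p9 is true.
  20. (~p3 \/ ~p4 \/ ~p2) — ~p2 is true.
  21. (~p3 \/ ~p5 \/ p7) — p7 is true.
  22. (p1 \/ p5 \/ p6) — p1 is true.

p1 = T, p2 = F, p3 = T, p4 = T, p5 = T, p6 = T, p7 = T, p8 = F, p9 = T, p10 = F, p11 = F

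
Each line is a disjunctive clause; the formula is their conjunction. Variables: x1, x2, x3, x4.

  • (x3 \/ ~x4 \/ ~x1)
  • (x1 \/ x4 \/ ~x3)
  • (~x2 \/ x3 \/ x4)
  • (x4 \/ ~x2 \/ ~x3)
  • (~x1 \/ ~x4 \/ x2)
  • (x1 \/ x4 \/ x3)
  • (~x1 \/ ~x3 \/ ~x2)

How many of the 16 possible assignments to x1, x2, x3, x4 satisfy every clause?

6

Satisfying assignments:
  x1=0 x2=0 x3=0 x4=1
  x1=0 x2=0 x3=1 x4=1
  x1=0 x2=1 x3=0 x4=1
  x1=0 x2=1 x3=1 x4=1
  x1=1 x2=0 x3=0 x4=0
  x1=1 x2=0 x3=1 x4=0
Count: 6.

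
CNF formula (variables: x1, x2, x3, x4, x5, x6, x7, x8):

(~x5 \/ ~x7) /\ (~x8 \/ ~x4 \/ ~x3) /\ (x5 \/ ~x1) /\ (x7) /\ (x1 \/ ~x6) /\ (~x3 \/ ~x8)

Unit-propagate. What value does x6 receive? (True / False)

Unit clause (x7) sets x7 = True.
(~x7 \/ ~x5): since x7 = True, the clause reduces to (~x5). x5 = False.
(~x1 \/ x5): since x5 = False, the clause reduces to (~x1). x1 = False.
From (~x6 \/ x1) and x1 = False: x6 = False.

False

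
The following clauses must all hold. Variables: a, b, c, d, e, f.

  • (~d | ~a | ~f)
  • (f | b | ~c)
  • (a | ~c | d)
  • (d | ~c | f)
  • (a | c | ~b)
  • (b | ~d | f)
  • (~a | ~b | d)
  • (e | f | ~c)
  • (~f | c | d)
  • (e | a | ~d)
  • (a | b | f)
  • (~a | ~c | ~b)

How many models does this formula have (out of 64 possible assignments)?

Split on a, then c.
  a=T, c=T: remaining (b,d,e,f) ∈ {(F,F,F,T); (F,F,T,T)} — 2.
  a=T, c=F: remaining (b,d,e,f) ∈ {(F,F,F,F); (F,F,T,F); (T,T,F,F); (T,T,T,F)} — 4.
  a=F, c=T: remaining (b,d,e,f) ∈ {(F,T,T,T); (T,T,T,F); (T,T,T,T)} — 3.
  a=F, c=F: remaining (b,d,e,f) ∈ {(F,T,T,T)} — 1.
Total: 2 + 4 + 3 + 1 = 10.

10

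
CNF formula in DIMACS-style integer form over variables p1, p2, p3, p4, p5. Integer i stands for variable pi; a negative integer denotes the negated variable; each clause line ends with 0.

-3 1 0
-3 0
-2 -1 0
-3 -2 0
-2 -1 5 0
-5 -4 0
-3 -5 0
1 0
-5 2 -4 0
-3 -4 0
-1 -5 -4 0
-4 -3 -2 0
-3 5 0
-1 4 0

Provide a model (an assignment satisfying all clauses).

The clause (~p3) is unit: p3 must be False.
(p1) is a unit clause, so p1 = True.
Unit propagation: (~p2) forces p2 = False.
(p4) is a unit clause, so p4 = True.
(~p5) is a unit clause, so p5 = False.
Every clause has at least one true literal under this assignment.

p1 = T, p2 = F, p3 = F, p4 = T, p5 = F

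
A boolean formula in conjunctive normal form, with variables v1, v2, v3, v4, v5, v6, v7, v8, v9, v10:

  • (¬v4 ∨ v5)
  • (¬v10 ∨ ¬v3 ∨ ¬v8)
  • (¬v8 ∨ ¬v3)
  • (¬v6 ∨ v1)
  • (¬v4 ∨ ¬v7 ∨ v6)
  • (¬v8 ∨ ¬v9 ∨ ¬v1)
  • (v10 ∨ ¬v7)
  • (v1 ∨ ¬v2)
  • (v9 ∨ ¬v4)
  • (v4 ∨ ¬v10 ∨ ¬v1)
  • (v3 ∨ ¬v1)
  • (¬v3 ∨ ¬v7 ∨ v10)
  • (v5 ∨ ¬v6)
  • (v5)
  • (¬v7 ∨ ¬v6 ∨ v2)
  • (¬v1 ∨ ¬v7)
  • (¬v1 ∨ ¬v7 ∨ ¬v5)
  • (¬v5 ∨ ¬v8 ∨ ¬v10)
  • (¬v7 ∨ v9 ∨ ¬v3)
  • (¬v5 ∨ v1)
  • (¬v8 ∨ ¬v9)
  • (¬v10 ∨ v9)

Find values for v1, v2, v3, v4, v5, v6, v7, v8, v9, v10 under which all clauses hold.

v1=T, v2=F, v3=T, v4=F, v5=T, v6=T, v7=F, v8=F, v9=F, v10=F

Check each clause:
  1. (¬v4 ∨ v5) — ¬v4 is true.
  2. (¬v3 ∨ ¬v8 ∨ ¬v10) — ¬v8 is true.
  3. (¬v8 ∨ ¬v3) — ¬v8 is true.
  4. (¬v6 ∨ v1) — v1 is true.
  5. (¬v7 ∨ v6 ∨ ¬v4) — ¬v7 is true.
  6. (¬v9 ∨ ¬v8 ∨ ¬v1) — ¬v8 is true.
  7. (¬v7 ∨ v10) — ¬v7 is true.
  8. (¬v2 ∨ v1) — v1 is true.
  9. (¬v4 ∨ v9) — ¬v4 is true.
  10. (¬v10 ∨ v4 ∨ ¬v1) — ¬v10 is true.
  11. (v3 ∨ ¬v1) — v3 is true.
  12. (¬v3 ∨ ¬v7 ∨ v10) — ¬v7 is true.
  13. (¬v6 ∨ v5) — v5 is true.
  14. (v5) — v5 is true.
  15. (v2 ∨ ¬v6 ∨ ¬v7) — ¬v7 is true.
  16. (¬v1 ∨ ¬v7) — ¬v7 is true.
  17. (¬v5 ∨ ¬v7 ∨ ¬v1) — ¬v7 is true.
  18. (¬v8 ∨ ¬v10 ∨ ¬v5) — ¬v8 is true.
  19. (¬v3 ∨ ¬v7 ∨ v9) — ¬v7 is true.
  20. (v1 ∨ ¬v5) — v1 is true.
  21. (¬v9 ∨ ¬v8) — ¬v8 is true.
  22. (v9 ∨ ¬v10) — ¬v10 is true.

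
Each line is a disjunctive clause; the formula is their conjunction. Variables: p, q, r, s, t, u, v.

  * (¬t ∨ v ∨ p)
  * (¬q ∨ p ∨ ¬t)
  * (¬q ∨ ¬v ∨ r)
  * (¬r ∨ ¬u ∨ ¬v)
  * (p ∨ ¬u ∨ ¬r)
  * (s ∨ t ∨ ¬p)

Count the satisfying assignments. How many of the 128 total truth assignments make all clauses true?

Split on p, then r.
  p=T, r=T: q free; 9 ways for (s,t,u,v) × 2^1 = 18.
  p=T, r=F: u free; 9 ways for (q,s,t,v) × 2^1 = 18.
  p=F, r=T: s free; 5 ways for (q,t,u,v) × 2^1 = 10.
  p=F, r=F: s, u free; 4 ways for (q,t,v) × 2^2 = 16.
Total: 18 + 18 + 10 + 16 = 62.

62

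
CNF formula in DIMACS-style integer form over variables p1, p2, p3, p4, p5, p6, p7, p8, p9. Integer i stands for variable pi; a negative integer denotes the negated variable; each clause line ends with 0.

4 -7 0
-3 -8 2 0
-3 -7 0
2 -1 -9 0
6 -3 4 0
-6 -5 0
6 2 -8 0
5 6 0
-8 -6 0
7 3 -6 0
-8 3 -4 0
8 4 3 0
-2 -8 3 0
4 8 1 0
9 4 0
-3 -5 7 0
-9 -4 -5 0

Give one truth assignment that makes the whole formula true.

Branch on p1: take p1 = False.
Try p2 = False.
For the remaining variables, p3 = False, p4 = True, p5 = True, p6 = False, p7 = True, p8 = False, p9 = False works.
Every clause has at least one true literal under this assignment.

p1=F, p2=F, p3=F, p4=T, p5=T, p6=F, p7=T, p8=F, p9=F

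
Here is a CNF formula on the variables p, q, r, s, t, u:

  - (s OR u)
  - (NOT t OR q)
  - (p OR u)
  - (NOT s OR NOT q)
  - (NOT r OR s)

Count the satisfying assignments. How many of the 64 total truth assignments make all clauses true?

Case analysis on s and q:
  s=T, q=T: a clause becomes empty — 0.
  s=T, q=F: r free; 3 ways for (p,t,u) × 2^1 = 6.
  s=F, q=T: remaining (p,r,t,u) ∈ {(F,F,F,T); (F,F,T,T); (T,F,F,T); (T,F,T,T)} — 4.
  s=F, q=F: remaining (p,r,t,u) ∈ {(F,F,F,T); (T,F,F,T)} — 2.
Total: 0 + 6 + 4 + 2 = 12.

12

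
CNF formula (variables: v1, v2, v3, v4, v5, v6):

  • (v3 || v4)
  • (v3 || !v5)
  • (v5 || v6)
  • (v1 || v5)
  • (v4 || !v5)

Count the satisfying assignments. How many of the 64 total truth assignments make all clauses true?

14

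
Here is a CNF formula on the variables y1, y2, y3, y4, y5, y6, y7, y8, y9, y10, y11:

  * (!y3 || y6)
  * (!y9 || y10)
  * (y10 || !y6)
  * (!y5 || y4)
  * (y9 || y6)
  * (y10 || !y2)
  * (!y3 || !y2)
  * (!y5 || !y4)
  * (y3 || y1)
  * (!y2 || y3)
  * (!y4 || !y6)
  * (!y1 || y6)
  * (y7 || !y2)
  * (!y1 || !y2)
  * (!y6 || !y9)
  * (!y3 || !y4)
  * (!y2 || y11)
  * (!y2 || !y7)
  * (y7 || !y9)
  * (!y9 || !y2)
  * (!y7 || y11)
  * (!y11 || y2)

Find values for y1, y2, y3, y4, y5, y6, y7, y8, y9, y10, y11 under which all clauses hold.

y1=1  y2=0  y3=0  y4=0  y5=0  y6=1  y7=0  y8=1  y9=0  y10=1  y11=0

Check each clause:
  1. (!y3 || y6) — !y3 is true.
  2. (!y9 || y10) — y10 is true.
  3. (y10 || !y6) — y10 is true.
  4. (!y5 || y4) — !y5 is true.
  5. (y6 || y9) — y6 is true.
  6. (!y2 || y10) — y10 is true.
  7. (!y2 || !y3) — !y3 is true.
  8. (!y4 || !y5) — !y5 is true.
  9. (y3 || y1) — y1 is true.
  10. (!y2 || y3) — !y2 is true.
  11. (!y6 || !y4) — !y4 is true.
  12. (!y1 || y6) — y6 is true.
  13. (y7 || !y2) — !y2 is true.
  14. (!y1 || !y2) — !y2 is true.
  15. (!y9 || !y6) — !y9 is true.
  16. (!y4 || !y3) — !y4 is true.
  17. (!y2 || y11) — !y2 is true.
  18. (!y2 || !y7) — !y7 is true.
  19. (y7 || !y9) — !y9 is true.
  20. (!y9 || !y2) — !y2 is true.
  21. (y11 || !y7) — !y7 is true.
  22. (!y11 || y2) — !y11 is true.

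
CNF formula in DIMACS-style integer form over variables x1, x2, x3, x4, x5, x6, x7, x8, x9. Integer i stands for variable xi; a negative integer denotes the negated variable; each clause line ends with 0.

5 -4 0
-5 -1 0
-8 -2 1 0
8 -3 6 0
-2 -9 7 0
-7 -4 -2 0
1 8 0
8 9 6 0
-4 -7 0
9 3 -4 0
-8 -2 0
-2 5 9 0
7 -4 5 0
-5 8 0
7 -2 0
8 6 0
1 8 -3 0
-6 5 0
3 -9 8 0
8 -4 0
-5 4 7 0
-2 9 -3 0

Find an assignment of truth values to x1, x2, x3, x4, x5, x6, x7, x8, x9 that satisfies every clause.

x1=F, x2=F, x3=T, x4=F, x5=T, x6=T, x7=T, x8=T, x9=F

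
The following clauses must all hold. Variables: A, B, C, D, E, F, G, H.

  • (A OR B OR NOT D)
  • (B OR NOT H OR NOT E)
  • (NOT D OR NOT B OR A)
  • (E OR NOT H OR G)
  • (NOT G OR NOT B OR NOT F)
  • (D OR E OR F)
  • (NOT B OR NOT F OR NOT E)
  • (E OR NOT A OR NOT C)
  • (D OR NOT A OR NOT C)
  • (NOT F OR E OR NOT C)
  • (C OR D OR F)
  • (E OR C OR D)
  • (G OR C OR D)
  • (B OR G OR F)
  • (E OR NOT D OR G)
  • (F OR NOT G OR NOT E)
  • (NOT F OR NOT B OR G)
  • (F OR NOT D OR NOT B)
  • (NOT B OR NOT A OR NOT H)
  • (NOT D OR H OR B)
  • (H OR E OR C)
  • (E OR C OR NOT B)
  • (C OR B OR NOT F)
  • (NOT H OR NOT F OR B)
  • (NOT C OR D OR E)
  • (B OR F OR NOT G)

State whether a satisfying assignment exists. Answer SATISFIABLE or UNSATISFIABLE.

SATISFIABLE

Try A = False.
Branch on B: take B = True.
  then D is forced to False.
Branch on C: take C = True.
  then E is forced to True.
  then F is forced to False.
  then G is forced to False.
H is now unconstrained; take H = True.
Every clause has at least one true literal under this assignment.
So A=F, B=T, C=T, D=F, E=T, F=F, G=F, H=T is a satisfying assignment.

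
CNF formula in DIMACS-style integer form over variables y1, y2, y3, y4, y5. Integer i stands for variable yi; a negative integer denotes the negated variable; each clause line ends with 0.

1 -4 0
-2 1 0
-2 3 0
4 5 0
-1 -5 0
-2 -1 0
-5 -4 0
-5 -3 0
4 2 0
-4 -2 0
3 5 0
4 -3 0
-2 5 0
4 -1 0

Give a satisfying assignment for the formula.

Try y1 = True.
  then y5 is forced to False.
  then y4 is forced to True.
  then y2 is forced to False.
  then y3 is forced to True.

y1=T, y2=F, y3=T, y4=T, y5=F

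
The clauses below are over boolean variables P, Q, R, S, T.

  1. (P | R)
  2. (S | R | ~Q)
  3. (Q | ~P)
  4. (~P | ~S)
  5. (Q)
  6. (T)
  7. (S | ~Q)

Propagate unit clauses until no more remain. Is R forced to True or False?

(Q) is a unit clause: Q = True.
(T) stands alone — T = True.
(~Q | S): since Q = True, the clause reduces to (S). S = True.
(~S | ~P): since S = True, the clause reduces to (~P). P = False.
In (P | R), P is now false; R must hold, so R = True.

True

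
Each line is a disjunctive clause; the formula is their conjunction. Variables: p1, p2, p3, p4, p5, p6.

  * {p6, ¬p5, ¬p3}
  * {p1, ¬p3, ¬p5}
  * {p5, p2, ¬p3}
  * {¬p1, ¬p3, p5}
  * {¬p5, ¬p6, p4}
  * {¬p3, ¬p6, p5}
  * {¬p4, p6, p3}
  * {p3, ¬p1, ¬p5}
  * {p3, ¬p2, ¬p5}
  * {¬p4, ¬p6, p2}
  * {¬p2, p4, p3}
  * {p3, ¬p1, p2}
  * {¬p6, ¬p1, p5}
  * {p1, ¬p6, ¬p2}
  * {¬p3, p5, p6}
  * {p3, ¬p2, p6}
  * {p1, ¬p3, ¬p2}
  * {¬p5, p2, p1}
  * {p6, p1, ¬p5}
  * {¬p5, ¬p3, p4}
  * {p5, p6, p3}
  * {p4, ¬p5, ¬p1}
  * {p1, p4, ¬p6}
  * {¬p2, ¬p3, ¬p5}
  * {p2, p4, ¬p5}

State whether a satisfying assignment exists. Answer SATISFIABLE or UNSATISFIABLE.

UNSATISFIABLE

p5 = True:
  p3 = True:
    propagation gives p6=True, p1=True, p4=True, p2=True; an empty clause results — contradiction.
  p3 = False:
    propagation gives p1=False, p2=False; an empty clause results — contradiction.
p5 = False:
  p3 = True:
    propagation gives p2=True, p1=False; an empty clause results — contradiction.
  p3 = False:
    propagation gives p6=True, p1=False, p2=False, p4=False; an empty clause results — contradiction.
Every branch closes, so no satisfying assignment exists.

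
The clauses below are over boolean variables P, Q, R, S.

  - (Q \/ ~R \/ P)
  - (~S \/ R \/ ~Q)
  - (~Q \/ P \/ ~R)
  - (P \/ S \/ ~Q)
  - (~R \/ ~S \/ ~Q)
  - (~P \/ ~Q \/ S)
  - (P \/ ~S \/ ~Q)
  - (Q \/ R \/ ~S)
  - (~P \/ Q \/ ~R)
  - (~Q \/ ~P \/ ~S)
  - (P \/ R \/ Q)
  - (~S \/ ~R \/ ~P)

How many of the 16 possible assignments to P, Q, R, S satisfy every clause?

1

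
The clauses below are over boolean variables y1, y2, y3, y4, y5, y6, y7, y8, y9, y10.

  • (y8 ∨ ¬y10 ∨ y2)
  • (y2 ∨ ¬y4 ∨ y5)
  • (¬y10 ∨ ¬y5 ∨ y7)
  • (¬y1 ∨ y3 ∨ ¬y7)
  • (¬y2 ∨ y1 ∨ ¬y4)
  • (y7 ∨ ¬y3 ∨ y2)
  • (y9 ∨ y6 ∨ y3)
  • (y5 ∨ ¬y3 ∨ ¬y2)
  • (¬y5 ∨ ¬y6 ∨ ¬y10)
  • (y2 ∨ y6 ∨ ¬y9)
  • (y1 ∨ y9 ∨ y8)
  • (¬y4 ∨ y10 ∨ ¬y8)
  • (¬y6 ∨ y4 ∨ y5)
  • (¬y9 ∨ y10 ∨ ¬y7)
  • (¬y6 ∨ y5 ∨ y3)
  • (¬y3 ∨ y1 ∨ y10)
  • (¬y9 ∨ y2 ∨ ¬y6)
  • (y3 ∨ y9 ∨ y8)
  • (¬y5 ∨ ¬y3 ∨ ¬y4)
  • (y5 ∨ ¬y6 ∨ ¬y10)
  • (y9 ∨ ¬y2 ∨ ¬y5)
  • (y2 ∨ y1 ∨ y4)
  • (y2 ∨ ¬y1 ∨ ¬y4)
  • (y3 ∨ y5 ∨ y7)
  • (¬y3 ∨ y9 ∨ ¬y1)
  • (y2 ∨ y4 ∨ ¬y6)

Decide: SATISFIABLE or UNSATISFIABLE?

SATISFIABLE

Branch on y1: take y1 = True.
Set y2 = True and propagate.
For the remaining variables, y3 = True, y4 = False, y5 = True, y6 = False, y7 = False, y8 = True, y9 = True, y10 = False works.
So y1 = True  y2 = True  y3 = True  y4 = False  y5 = True  y6 = False  y7 = False  y8 = True  y9 = True  y10 = False is a satisfying assignment.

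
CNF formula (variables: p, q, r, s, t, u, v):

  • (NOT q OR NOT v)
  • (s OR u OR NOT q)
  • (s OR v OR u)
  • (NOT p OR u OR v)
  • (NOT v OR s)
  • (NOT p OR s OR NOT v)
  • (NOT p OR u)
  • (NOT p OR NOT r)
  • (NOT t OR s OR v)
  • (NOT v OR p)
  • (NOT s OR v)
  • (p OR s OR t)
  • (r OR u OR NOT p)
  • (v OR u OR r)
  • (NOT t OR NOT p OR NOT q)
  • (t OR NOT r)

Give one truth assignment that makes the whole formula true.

p=T, q=F, r=F, s=T, t=F, u=T, v=T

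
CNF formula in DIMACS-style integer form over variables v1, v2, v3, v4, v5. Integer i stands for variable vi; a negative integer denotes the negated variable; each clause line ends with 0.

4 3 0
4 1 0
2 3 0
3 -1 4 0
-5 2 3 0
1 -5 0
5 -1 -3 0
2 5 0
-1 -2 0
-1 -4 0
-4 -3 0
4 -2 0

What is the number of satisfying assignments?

Satisfying assignments:
  v1=F v2=T v3=F v4=T v5=F
  v1=T v2=F v3=T v4=F v5=T
That's 2 in total.

2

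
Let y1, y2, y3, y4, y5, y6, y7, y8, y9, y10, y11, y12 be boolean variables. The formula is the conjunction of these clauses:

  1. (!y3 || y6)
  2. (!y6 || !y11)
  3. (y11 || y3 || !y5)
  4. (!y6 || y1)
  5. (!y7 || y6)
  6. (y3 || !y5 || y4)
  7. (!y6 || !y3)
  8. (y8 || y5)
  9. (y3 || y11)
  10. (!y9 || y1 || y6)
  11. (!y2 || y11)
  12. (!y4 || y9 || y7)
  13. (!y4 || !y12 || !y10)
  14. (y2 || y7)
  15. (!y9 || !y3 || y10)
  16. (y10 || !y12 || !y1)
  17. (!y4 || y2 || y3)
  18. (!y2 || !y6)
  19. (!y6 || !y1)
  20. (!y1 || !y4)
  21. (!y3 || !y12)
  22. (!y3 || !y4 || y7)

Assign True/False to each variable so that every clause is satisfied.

y1 = T, y2 = T, y3 = F, y4 = F, y5 = F, y6 = F, y7 = F, y8 = T, y9 = T, y10 = F, y11 = T, y12 = F

Check each clause:
  1. (y6 || !y3) — !y3 is true.
  2. (!y6 || !y11) — !y6 is true.
  3. (y11 || y3 || !y5) — y11 is true.
  4. (!y6 || y1) — y1 is true.
  5. (y6 || !y7) — !y7 is true.
  6. (!y5 || y4 || y3) — !y5 is true.
  7. (!y3 || !y6) — !y6 is true.
  8. (y8 || y5) — y8 is true.
  9. (y11 || y3) — y11 is true.
  10. (y6 || !y9 || y1) — y1 is true.
  11. (!y2 || y11) — y11 is true.
  12. (!y4 || y7 || y9) — y9 is true.
  13. (!y4 || !y10 || !y12) — !y4 is true.
  14. (y7 || y2) — y2 is true.
  15. (y10 || !y3 || !y9) — !y3 is true.
  16. (!y12 || !y1 || y10) — !y12 is true.
  17. (y3 || !y4 || y2) — y2 is true.
  18. (!y2 || !y6) — !y6 is true.
  19. (!y1 || !y6) — !y6 is true.
  20. (!y4 || !y1) — !y4 is true.
  21. (!y12 || !y3) — !y12 is true.
  22. (!y4 || y7 || !y3) — !y4 is true.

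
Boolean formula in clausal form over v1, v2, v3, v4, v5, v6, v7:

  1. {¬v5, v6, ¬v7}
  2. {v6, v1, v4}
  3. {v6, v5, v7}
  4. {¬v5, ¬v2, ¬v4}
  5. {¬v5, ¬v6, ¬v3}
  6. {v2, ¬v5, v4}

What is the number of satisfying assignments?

58

Split on v5, then v6.
  v5=T, v6=T: v1, v7 free; 2 ways for (v2,v3,v4) × 2^2 = 8.
  v5=T, v6=F: v3 free; 3 ways for (v1,v2,v4,v7) × 2^1 = 6.
  v5=F, v6=T: v1, v2, v3, v4, v7 free → 2^5 = 32.
  v5=F, v6=F: v2, v3 free; 3 ways for (v1,v4,v7) × 2^2 = 12.
Total: 8 + 6 + 32 + 12 = 58.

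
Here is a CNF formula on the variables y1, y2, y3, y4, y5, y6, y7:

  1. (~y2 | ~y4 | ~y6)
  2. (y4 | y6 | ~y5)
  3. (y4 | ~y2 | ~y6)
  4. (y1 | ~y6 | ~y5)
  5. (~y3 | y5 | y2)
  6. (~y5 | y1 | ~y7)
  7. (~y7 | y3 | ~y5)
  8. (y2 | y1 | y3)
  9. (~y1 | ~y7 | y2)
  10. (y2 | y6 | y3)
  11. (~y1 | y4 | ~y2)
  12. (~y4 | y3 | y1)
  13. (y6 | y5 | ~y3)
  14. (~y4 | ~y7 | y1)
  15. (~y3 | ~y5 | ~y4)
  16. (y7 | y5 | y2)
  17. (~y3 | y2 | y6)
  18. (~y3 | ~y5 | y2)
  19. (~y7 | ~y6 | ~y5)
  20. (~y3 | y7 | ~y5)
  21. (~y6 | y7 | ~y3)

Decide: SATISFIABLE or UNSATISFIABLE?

SATISFIABLE

Try y1 = False.
Branch on y2: take y2 = True.
The remaining clauses are satisfied by y3 = False, y4 = False, y5 = False, y6 = False, y7 = False.
So y1=0, y2=1, y3=0, y4=0, y5=0, y6=0, y7=0 is a satisfying assignment.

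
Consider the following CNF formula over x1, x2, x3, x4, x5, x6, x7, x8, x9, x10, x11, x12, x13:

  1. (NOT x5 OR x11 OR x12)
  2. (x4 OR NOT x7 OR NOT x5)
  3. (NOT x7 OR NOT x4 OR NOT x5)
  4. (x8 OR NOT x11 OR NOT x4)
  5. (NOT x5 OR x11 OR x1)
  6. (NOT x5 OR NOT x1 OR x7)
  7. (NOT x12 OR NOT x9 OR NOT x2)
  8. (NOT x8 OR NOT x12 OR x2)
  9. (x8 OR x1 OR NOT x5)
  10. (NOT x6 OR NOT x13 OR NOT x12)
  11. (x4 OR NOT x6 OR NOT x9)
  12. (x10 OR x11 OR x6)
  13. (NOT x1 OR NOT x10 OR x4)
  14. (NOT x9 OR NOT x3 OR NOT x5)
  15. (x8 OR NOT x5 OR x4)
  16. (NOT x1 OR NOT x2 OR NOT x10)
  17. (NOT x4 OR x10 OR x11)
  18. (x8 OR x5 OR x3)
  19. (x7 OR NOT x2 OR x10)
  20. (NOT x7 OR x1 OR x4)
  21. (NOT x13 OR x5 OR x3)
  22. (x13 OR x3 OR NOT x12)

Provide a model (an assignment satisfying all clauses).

x1 = F, x2 = T, x3 = T, x4 = T, x5 = F, x6 = F, x7 = F, x8 = T, x9 = T, x10 = T, x11 = T, x12 = F, x13 = T

Check each clause:
  1. (x11 OR NOT x5 OR x12) — x11 is true.
  2. (NOT x5 OR x4 OR NOT x7) — NOT x7 is true.
  3. (NOT x4 OR NOT x7 OR NOT x5) — NOT x7 is true.
  4. (x8 OR NOT x4 OR NOT x11) — x8 is true.
  5. (NOT x5 OR x11 OR x1) — x11 is true.
  6. (x7 OR NOT x1 OR NOT x5) — NOT x5 is true.
  7. (NOT x9 OR NOT x12 OR NOT x2) — NOT x12 is true.
  8. (x2 OR NOT x12 OR NOT x8) — x2 is true.
  9. (x8 OR NOT x5 OR x1) — x8 is true.
  10. (NOT x12 OR NOT x13 OR NOT x6) — NOT x6 is true.
  11. (NOT x6 OR NOT x9 OR x4) — NOT x6 is true.
  12. (x10 OR x11 OR x6) — x10 is true.
  13. (NOT x10 OR x4 OR NOT x1) — x4 is true.
  14. (NOT x5 OR NOT x3 OR NOT x9) — NOT x5 is true.
  15. (NOT x5 OR x8 OR x4) — x8 is true.
  16. (NOT x1 OR NOT x2 OR NOT x10) — NOT x1 is true.
  17. (x11 OR x10 OR NOT x4) — x10 is true.
  18. (x3 OR x8 OR x5) — x8 is true.
  19. (x10 OR NOT x2 OR x7) — x10 is true.
  20. (x4 OR NOT x7 OR x1) — NOT x7 is true.
  21. (NOT x13 OR x3 OR x5) — x3 is true.
  22. (x3 OR x13 OR NOT x12) — x3 is true.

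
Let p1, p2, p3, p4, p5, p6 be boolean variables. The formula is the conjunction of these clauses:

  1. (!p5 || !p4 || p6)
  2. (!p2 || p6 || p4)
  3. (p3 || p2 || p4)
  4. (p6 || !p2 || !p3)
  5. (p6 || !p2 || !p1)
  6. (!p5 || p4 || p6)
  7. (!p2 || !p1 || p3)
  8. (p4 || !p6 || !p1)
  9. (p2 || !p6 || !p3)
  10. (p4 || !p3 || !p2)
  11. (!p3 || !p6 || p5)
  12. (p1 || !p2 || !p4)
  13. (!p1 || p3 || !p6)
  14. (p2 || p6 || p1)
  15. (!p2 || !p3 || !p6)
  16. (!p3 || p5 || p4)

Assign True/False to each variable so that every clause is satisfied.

p1 = 0, p2 = 1, p3 = 0, p4 = 0, p5 = 0, p6 = 1

Try p1 = False.
Try p2 = True.
  then p4 is forced to False.
  then p6 is forced to True.
  then p3 is forced to False.
p5 is now unconstrained; take p5 = False.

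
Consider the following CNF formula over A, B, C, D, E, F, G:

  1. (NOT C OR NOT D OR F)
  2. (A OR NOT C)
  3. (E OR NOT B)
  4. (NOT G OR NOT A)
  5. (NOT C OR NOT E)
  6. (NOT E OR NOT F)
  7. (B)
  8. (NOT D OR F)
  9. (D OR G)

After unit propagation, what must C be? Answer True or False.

(B) is a unit clause: B = True.
(NOT B OR E) with B = True leaves only E, so E = True.
(NOT E OR NOT C): since E = True, the clause reduces to (NOT C). C = False.

False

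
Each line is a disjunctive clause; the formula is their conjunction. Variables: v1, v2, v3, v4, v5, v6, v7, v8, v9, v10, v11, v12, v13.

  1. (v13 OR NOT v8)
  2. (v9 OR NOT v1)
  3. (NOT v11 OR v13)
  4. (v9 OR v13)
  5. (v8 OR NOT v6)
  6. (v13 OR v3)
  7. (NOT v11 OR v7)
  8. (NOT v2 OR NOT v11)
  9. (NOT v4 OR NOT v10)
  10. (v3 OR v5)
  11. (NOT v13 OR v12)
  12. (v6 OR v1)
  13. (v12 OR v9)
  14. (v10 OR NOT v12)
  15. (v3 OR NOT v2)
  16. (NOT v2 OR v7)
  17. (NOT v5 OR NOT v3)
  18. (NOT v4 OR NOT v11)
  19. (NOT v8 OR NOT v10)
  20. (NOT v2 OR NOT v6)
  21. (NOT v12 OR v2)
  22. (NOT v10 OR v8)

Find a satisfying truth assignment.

v1 = True, v2 = False, v3 = True, v4 = True, v5 = False, v6 = False, v7 = False, v8 = False, v9 = True, v10 = False, v11 = False, v12 = False, v13 = False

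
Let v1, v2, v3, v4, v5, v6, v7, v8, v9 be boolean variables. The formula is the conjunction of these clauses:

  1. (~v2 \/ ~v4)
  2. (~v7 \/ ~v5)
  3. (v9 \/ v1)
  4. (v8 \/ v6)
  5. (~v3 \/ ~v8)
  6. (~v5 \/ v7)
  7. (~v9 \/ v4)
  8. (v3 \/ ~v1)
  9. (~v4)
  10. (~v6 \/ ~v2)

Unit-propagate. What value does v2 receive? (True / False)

Unit clause (~v4) sets v4 = False.
In (~v9 \/ v4), v4 is now false; ~v9 must hold, so v9 = False.
(v9 \/ v1) with v9 = False leaves only v1, so v1 = True.
(v3 \/ ~v1) with v1 = True leaves only v3, so v3 = True.
From (~v3 \/ ~v8) and v3 = True: v8 = False.
In (v8 \/ v6), v8 is now false; v6 must hold, so v6 = True.
From (~v6 \/ ~v2) and v6 = True: v2 = False.

False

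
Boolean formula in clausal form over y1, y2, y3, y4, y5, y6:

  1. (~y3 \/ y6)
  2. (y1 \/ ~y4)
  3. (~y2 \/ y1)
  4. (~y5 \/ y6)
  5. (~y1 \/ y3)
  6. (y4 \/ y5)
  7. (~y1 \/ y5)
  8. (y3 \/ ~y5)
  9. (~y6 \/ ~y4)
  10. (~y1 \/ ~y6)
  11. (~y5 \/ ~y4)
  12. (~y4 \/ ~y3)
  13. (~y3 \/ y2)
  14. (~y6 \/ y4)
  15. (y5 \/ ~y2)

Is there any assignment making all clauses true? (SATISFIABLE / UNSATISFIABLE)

UNSATISFIABLE

y4 = True:
  propagation gives y1=True, y3=True; an empty clause results — contradiction.
y4 = False:
  propagation gives y5=True, y6=True; an empty clause results — contradiction.
Every branch closes, so no satisfying assignment exists.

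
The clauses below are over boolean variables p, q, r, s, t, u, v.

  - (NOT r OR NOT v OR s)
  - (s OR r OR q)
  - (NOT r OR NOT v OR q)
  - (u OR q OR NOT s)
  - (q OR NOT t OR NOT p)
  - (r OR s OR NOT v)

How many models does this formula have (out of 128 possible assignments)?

63

Split on q, then r.
  q=1, r=1: p, t, u free; 3 ways for (s,v) × 2^3 = 24.
  q=1, r=0: p, t, u free; 3 ways for (s,v) × 2^3 = 24.
  q=0, r=1: 9 of the 32 assignments to (p,s,t,u,v) work.
  q=0, r=0: v free; 3 ways for (p,s,t,u) × 2^1 = 6.
Total: 24 + 24 + 9 + 6 = 63.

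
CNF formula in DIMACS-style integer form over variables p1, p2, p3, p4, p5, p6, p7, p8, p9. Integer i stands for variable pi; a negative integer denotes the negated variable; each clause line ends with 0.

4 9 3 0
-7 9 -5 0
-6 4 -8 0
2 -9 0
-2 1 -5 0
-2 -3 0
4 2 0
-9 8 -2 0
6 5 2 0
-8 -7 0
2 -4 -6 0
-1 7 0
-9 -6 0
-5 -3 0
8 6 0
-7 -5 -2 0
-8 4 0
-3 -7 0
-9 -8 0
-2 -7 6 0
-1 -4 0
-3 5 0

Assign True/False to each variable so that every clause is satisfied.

p1=0, p2=1, p3=0, p4=1, p5=0, p6=0, p7=0, p8=1, p9=0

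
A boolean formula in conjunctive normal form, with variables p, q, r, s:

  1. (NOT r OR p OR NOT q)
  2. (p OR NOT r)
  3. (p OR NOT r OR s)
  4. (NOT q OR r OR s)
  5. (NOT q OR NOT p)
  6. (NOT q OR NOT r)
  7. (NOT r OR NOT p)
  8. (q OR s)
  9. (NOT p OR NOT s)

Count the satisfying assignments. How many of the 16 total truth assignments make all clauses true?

2

The models are:
  p=F q=F r=F s=T
  p=F q=T r=F s=T
Count: 2.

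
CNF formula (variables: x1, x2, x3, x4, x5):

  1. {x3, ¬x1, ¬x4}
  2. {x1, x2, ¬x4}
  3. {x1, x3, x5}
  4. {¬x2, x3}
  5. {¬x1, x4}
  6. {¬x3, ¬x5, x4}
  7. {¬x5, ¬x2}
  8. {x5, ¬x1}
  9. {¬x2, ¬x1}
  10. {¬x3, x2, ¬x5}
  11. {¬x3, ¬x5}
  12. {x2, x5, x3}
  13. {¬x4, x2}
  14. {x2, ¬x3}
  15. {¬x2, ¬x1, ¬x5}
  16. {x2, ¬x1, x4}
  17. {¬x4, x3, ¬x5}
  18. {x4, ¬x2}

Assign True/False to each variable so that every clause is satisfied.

x1=False  x2=True  x3=True  x4=True  x5=False

Check each clause:
  1. {¬x1, ¬x4, x3} — x3 is true.
  2. {¬x4, x1, x2} — x2 is true.
  3. {x5, x1, x3} — x3 is true.
  4. {¬x2, x3} — x3 is true.
  5. {¬x1, x4} — x4 is true.
  6. {¬x3, ¬x5, x4} — ¬x5 is true.
  7. {¬x5, ¬x2} — ¬x5 is true.
  8. {¬x1, x5} — ¬x1 is true.
  9. {¬x1, ¬x2} — ¬x1 is true.
  10. {x2, ¬x3, ¬x5} — x2 is true.
  11. {¬x5, ¬x3} — ¬x5 is true.
  12. {x2, x5, x3} — x2 is true.
  13. {¬x4, x2} — x2 is true.
  14. {¬x3, x2} — x2 is true.
  15. {¬x2, ¬x5, ¬x1} — ¬x5 is true.
  16. {¬x1, x2, x4} — x2 is true.
  17. {¬x4, x3, ¬x5} — x3 is true.
  18. {x4, ¬x2} — x4 is true.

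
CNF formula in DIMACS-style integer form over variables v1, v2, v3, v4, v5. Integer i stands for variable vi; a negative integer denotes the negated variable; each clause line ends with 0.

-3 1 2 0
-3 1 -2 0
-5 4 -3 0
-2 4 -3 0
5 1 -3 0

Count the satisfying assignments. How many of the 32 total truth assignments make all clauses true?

Case analysis on v3 and v1:
  v3=1, v1=1: 5 of the 8 assignments to (v2,v4,v5) work.
  v3=1, v1=0: a clause becomes empty — 0.
  v3=0, v1=1: v2, v4, v5 free → 2^3 = 8.
  v3=0, v1=0: v2, v4, v5 free → 2^3 = 8.
Total: 5 + 0 + 8 + 8 = 21.

21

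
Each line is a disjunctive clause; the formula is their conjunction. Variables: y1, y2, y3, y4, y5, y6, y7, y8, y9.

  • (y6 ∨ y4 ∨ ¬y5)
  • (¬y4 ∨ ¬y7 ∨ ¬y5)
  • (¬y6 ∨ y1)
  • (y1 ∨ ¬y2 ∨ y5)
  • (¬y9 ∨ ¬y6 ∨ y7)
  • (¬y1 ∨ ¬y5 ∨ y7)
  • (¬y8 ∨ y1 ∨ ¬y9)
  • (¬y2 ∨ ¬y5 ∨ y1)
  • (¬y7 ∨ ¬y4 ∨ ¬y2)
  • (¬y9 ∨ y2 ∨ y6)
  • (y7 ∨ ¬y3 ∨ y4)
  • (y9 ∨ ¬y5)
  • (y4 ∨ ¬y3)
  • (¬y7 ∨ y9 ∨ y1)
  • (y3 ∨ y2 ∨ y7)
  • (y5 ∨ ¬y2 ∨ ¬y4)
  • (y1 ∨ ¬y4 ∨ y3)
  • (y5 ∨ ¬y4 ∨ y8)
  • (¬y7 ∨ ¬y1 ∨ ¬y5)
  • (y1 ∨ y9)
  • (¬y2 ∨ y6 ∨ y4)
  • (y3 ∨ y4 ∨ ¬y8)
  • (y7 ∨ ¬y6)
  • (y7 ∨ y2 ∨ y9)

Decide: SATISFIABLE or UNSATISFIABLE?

Try y1 = True.
Try y2 = False.
For the remaining variables, y3 = True, y4 = True, y5 = False, y6 = True, y7 = True, y8 = True, y9 = False works.
So y1 = True, y2 = False, y3 = True, y4 = True, y5 = False, y6 = True, y7 = True, y8 = True, y9 = False is a satisfying assignment.

SATISFIABLE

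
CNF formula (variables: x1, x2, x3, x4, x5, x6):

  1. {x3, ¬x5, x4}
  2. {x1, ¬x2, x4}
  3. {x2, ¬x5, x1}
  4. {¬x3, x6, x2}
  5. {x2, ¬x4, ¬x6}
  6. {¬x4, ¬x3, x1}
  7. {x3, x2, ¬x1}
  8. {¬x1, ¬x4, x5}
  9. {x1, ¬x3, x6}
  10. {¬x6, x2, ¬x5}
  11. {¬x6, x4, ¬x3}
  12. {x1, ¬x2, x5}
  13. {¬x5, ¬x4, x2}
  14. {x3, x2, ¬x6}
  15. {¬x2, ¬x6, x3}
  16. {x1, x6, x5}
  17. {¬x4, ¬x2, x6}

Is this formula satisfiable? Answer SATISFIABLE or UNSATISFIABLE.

SATISFIABLE

Set x1 = True and propagate.
Try x2 = True.
For the remaining variables, x3 = True, x4 = False, x5 = True, x6 = False works.
So x1=T, x2=T, x3=T, x4=F, x5=T, x6=F is a satisfying assignment.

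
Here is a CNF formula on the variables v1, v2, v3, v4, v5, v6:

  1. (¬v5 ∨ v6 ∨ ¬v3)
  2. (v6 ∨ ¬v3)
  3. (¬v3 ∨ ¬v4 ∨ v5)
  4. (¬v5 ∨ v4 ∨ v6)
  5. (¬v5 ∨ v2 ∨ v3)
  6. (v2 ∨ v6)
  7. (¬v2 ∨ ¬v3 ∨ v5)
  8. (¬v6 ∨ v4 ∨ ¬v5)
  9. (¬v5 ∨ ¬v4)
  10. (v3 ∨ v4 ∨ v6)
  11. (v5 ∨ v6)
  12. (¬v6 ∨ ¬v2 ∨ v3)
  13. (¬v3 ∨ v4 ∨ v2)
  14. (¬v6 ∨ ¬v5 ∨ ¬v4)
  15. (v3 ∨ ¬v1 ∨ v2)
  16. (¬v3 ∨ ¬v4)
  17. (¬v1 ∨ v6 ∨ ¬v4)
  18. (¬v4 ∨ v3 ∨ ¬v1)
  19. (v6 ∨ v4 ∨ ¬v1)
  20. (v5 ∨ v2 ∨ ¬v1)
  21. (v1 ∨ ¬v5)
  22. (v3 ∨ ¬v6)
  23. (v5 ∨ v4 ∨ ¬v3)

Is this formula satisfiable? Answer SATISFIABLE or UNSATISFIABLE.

UNSATISFIABLE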